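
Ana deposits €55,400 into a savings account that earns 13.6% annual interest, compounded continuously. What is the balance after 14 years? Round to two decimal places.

€371,883.11

A = P·e^(rt) = 55,400·e^(0.136·14) = 55,400·e^1.904.
e^1.904 ≈ 6.71269157859, so A ≈ 371,883.1135.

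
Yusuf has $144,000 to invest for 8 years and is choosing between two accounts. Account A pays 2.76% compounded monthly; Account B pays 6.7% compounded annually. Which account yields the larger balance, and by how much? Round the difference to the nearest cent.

A: (1 + 0.0023)^96 ≈ 1.24675785858, so 144,000 × 1.24675785858 ≈ 179,533.1316.
B: (1 + 0.067)^8 ≈ 1.6800234952, so 144,000 × 1.6800234952 ≈ 241,923.3833.
Difference ≈ 62,390.2517 in favor of B.

Account B, by $62,390.25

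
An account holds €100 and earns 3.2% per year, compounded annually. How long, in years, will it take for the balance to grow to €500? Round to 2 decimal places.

(1 + 0.032)^t = 500/100 = 5.
t·ln(1 + 0.032) = ln(5); t = 1.6094/0.0314987 ≈ 51.0954.

51.10 years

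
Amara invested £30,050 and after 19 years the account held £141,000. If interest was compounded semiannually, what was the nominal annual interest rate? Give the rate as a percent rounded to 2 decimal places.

8.30%

The 38-period growth factor is 141,000/30,050 = 4.69218.
r/2 = 4.69218^(1/38) − 1 ≈ 0.0415203, so r ≈ 2·0.0415203 = 8.30407%.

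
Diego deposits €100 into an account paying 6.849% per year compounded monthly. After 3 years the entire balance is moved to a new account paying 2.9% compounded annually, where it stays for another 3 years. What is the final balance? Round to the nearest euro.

Phase 1: 100·(1 + 0.0057075)^36 ≈ 122.7385.
Phase 2: 122.7385·(1 + 0.029)^3 ≈ 133.7294.

€134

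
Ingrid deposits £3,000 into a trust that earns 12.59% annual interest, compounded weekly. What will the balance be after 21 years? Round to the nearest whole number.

£42,069

Periodic rate = 12.59%/52 = 0.00242115; periods = 52·21 = 1092.
A = 3,000·(1 + 0.1259/52)^1092 ≈ 3,000·14.023079563 ≈ 42,069.2387.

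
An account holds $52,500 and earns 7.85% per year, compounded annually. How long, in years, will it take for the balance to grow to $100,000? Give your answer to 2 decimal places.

We need (1 + 0.0785)^t = 1.9048, so t = ln 1.9048 / ln 1.0785 ≈ 8.5265.

8.53 years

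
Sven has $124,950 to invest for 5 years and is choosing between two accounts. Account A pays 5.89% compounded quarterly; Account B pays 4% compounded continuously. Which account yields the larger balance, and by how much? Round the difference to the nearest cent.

Account A, by $14,765.69

A: (1 + 0.014725)^20 ≈ 1.3395755318, so 124,950 × 1.3395755318 ≈ 167,379.9627.
B: e^(0.04·5) = e^0.2 ≈ 1.22140275816, so 124,950 × 1.22140275816 ≈ 152,614.2746.
Difference ≈ 14,765.6881 in favor of A.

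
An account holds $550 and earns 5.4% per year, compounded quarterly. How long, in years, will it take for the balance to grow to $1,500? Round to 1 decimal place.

We need (1 + 0.0135)^(4t) = 2.7273, so 4t = ln 2.7273 / ln 1.0135 ≈ 74.8192.
t ≈ 74.8192/4 = 18.7048 years.

18.7 years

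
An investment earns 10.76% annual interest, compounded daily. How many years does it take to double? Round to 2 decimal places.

6.44 years

(1 + 0.000294795)^(365t) = 2.
365t = ln 2 / ln(1 + 0.000294795) ≈ 0.69315/0.000294751 ≈ 2351.6358.
t ≈ 6.4428.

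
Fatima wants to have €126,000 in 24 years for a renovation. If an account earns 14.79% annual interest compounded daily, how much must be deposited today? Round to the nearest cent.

€3,623.36

Periodic rate = 14.79%/365 = 0.000405205; 8760 periods.
P = 126,000/(1 + 0.1479/365)^8760 ≈ 126,000/34.7743844086 ≈ 3,623.3567.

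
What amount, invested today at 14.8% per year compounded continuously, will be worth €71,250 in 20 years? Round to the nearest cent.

P = A·e^(−rt) = 71,250·e^(−2.96).
e^(−2.96) ≈ 0.051818917173, so P ≈ 3,692.0978.

€3,692.10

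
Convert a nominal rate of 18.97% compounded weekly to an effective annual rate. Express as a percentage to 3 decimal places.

20.847%

One year is 52 periods at 0.00364808 each: (1 + 0.00364808)^52 ≈ 1.20847.
EAR = 1.20847 − 1 ≈ 20.84697%.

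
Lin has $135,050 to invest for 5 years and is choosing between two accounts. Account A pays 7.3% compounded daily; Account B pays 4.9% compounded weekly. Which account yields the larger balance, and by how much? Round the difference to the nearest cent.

Account A growth factor: (1 + 0.0002)^1825 ≈ 1.44046143736; balance ≈ 194,534.3171.
Account B growth factor: (1 + 0.049/52)^260 ≈ 1.27747393502; balance ≈ 172,522.8549.
Account A is larger by 22,011.4622.

Account A, by $22,011.46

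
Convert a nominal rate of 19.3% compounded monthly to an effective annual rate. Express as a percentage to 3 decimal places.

21.102%

One year is 12 periods at 0.0160833 each: (1 + 0.0160833)^12 ≈ 1.211022.
EAR = 1.211022 − 1 ≈ 21.10217%.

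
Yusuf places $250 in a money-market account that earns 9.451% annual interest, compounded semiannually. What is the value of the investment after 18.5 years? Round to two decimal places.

Growth factor = (1 + 0.047255)^37 ≈ 5.52001647.
A ≈ 250 × 5.52001647 ≈ 1,380.0041.

$1,380.00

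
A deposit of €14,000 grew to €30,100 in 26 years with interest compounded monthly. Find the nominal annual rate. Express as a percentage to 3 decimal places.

2.948%

(1 + r/12)^312 = 30,100/14,000 = 2.15.
1 + r/12 = 2.15^(1/312) ≈ 1.002456, so r/12 ≈ 0.00245643.
r ≈ 12·0.00245643 = 2.94772%.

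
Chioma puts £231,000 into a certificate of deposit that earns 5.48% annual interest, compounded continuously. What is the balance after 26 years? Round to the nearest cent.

A = P·e^(rt) = 231,000·e^(0.0548·26) = 231,000·e^1.4248.
e^1.4248 ≈ 4.15702635434, so A ≈ 960,273.0879.

£960,273.09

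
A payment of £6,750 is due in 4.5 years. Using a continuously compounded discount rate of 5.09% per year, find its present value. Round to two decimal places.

£5,368.20

P = A·e^(−rt) = 6,750·e^(−0.22905).
e^(−0.22905) ≈ 0.7952887681, so P ≈ 5,368.1992.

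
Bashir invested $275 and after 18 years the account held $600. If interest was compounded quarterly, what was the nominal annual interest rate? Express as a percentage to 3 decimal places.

4.358%

(1 + r/4)^72 = 600/275 = 2.18182.
1 + r/4 = 2.18182^(1/72) ≈ 1.010894, so r/4 ≈ 0.0108945.
r ≈ 4·0.0108945 = 4.35778%.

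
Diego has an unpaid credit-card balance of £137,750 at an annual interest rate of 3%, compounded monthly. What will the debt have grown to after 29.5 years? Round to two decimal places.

Growth factor = (1 + 0.0025)^354 ≈ 2.42030990116.
A ≈ 137,750 × 2.42030990116 ≈ 333,397.6889.

£333,397.69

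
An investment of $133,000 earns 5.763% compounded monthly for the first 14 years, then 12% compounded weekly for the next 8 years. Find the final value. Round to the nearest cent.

$775,984.03

Phase 1: 133,000·(1 + 0.0048025)^168 ≈ 297,447.5575.
Phase 2: 297,447.5575·(1 + 0.12/52)^416 ≈ 775,984.0308.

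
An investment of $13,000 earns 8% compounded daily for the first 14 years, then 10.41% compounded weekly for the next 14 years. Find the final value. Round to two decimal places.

$170,847.23

After 14 years at 8%: 13,000 × 3.06447810197 ≈ 39,838.2153.
Then 14 years at 10.41%: 39,838.2153 × 4.28852625096 ≈ 170,847.2322.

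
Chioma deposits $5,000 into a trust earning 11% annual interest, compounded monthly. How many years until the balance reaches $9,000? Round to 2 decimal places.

5.37 years

(1 + 0.00916667)^(12t) = 9,000/5,000 = 1.8.
12t·ln(1 + 0.00916667) = ln(1.8); 12t = 0.58779/0.00912491 ≈ 64.4156.
t ≈ 5.3680 years.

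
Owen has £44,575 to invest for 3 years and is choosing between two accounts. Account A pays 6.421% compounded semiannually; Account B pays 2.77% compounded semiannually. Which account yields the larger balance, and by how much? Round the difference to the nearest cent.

Account A, by £5,471.04

Account A growth factor: (1 + 0.032105)^6 ≈ 1.2087689396; balance ≈ 53,880.8755.
Account B growth factor: (1 + 0.01385)^6 ≈ 1.0860310273; balance ≈ 48,409.8330.
Account A is larger by 5,471.0424.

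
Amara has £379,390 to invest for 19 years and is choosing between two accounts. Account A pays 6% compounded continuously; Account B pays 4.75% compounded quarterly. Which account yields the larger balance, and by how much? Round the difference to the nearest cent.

A: e^(0.06·19) = e^1.14 ≈ 3.126768365186, so 379,390 × 3.126768365186 ≈ 1,186,264.6501.
B: (1 + 0.011875)^76 ≈ 2.45268527308, so 379,390 × 2.45268527308 ≈ 930,524.2658.
Difference ≈ 255,740.3843 in favor of A.

Account A, by £255,740.38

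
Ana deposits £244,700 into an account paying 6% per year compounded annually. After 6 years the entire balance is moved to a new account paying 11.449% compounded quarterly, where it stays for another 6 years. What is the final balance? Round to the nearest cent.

Phase 1: 244,700·(1 + 0.06)^6 ≈ 347,111.6268.
Phase 2: 347,111.6268·(1 + 0.0286225)^24 ≈ 683,303.4860.

£683,303.49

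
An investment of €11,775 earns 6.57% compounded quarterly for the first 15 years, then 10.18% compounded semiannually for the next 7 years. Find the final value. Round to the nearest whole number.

€62,711

Phase 1: 11,775·(1 + 0.016425)^60 ≈ 31,295.4515.
Phase 2: 31,295.4515·(1 + 0.0509)^14 ≈ 62,710.5644.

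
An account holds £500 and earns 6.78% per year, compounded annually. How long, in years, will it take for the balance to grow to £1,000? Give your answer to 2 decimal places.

(1 + 0.0678)^t = 1,000/500 = 2.
t·ln(1 + 0.0678) = ln(2); t = 0.69315/0.0656005 ≈ 10.5662.

10.57 years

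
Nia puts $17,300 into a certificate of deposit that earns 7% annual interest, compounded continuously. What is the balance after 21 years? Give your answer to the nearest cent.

$75,241.77

A = P·e^(rt) = 17,300·e^(0.07·21) = 17,300·e^1.47.
e^1.47 ≈ 4.3492351411, so A ≈ 75,241.7679.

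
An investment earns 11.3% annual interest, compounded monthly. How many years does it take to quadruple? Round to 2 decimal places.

(1 + 0.00941667)^(12t) = 4.
12t = ln 4 / ln(1 + 0.00941667) ≈ 1.3863/0.00937261 ≈ 147.9092.
t ≈ 12.3258.

12.33 years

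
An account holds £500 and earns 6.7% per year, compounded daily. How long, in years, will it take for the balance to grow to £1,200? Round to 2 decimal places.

13.07 years

We need (1 + 0.000183562)^(365t) = 2.4, so 365t = ln 2.4 / ln 1.000184 ≈ 4769.7823.
t ≈ 4769.7823/365 = 13.0679 years.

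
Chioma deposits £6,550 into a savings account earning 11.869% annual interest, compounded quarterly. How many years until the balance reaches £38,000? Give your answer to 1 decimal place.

15.0 years

(1 + 0.0296725)^(4t) = 38,000/6,550 = 5.8015.
4t·ln(1 + 0.0296725) = ln(5.8015); 4t = 1.7581/0.0292408 ≈ 60.1256.
t ≈ 15.0314 years.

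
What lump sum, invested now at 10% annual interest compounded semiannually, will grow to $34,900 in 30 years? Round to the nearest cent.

$1,868.39

Periodic rate = 10%/2 = 0.05; 60 periods.
P = 34,900/(1 + 0.05)^60 ≈ 34,900/18.679185894 ≈ 1,868.3898.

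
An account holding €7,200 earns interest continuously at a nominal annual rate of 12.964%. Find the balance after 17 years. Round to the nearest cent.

A = P·e^(rt) = 7,200·e^(0.12964·17) = 7,200·e^2.20388.
e^2.20388 ≈ 9.0600985728, so A ≈ 65,232.7097.

€65,232.71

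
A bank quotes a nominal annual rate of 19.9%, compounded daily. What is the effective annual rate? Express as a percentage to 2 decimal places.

EAR = (1 + 19.9%/365)^365 − 1 = (1 + 0.000545205)^365 − 1.
(1 + 0.000545205)^365 ≈ 1.220116, so EAR ≈ 22.01158%.

22.01%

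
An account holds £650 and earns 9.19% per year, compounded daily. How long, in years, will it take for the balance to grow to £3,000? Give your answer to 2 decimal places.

We need (1 + 0.000251781)^(365t) = 4.6154, so 365t = ln 4.6154 / ln 1.000252 ≈ 6075.0764.
t ≈ 6075.0764/365 = 16.6440 years.

16.64 years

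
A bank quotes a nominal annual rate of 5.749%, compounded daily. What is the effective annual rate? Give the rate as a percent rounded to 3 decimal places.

5.917%

EAR = (1 + 5.749%/365)^365 − 1 = (1 + 0.000157507)^365 − 1.
(1 + 0.000157507)^365 ≈ 1.05917, so EAR ≈ 5.91699%.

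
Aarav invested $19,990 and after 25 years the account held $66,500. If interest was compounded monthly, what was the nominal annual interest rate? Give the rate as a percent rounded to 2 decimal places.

4.82%

The 300-period growth factor is 66,500/19,990 = 3.32666.
r/12 = 3.32666^(1/300) − 1 ≈ 0.0040146, so r ≈ 12·0.0040146 = 4.81752%.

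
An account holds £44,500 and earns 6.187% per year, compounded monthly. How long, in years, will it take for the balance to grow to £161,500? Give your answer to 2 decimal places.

20.89 years

We need (1 + 0.00515583)^(12t) = 3.6292, so 12t = ln 3.6292 / ln 1.005156 ≈ 250.6551.
t ≈ 250.6551/12 = 20.8879 years.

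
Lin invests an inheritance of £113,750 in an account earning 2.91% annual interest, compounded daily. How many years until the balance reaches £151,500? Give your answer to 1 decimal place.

(1 + 0.000079726)^(365t) = 151,500/113,750 = 1.3319.
365t·ln(1 + 0.000079726) = ln(1.3319); 365t = 0.28658/7.97228e-05 ≈ 3594.7356.
t ≈ 9.8486 years.

9.8 years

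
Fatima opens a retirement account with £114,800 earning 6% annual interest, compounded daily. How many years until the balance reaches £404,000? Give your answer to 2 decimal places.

We need (1 + 0.000164384)^(365t) = 3.5192, so 365t = ln 3.5192 / ln 1.000164 ≈ 7654.8214.
t ≈ 7654.8214/365 = 20.9721 years.

20.97 years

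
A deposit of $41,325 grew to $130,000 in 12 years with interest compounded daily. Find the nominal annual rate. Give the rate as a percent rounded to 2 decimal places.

The 4380-period growth factor is 130,000/41,325 = 3.1458.
r/365 = 3.1458^(1/4380) − 1 ≈ 0.000261693, so r ≈ 365·0.000261693 = 9.55181%.

9.55%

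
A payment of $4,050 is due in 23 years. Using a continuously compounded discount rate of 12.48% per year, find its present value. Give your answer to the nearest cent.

$229.54

P = A·e^(−rt) = 4,050·e^(−2.8704).
e^(−2.8704) ≈ 0.05667625154, so P ≈ 229.5388.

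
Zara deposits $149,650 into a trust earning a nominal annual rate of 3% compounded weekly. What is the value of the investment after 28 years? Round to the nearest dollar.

$346,560

Periodic rate = 3%/52 = 0.000576923; periods = 52·28 = 1456.
A = 149,650·(1 + 0.03/52)^1456 ≈ 149,650·2.31580598697 ≈ 346,560.3659.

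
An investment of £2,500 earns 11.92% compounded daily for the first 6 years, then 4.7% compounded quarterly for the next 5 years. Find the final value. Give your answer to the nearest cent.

£6,455.96

Phase 1: 2,500·(1 + 0.1192/365)^2190 ≈ 5,110.8921.
Phase 2: 5,110.8921·(1 + 0.01175)^20 ≈ 6,455.9622.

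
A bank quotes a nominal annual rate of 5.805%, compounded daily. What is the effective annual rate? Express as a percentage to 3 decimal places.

One year is 365 periods at 0.000159041 each: (1 + 0.000159041)^365 ≈ 1.059763.
EAR = 1.059763 − 1 ≈ 5.97631%.

5.976%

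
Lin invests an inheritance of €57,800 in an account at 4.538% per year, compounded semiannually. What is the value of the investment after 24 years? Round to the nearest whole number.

Periodic rate = 4.538%/2 = 0.02269; periods = 2·24 = 48.
A = 57,800·(1 + 0.02269)^48 ≈ 57,800·2.93570525489 ≈ 169,683.7637.

€169,684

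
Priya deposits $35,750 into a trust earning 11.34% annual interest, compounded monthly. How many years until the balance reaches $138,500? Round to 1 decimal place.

(1 + 0.00945)^(12t) = 138,500/35,750 = 3.8741.
12t·ln(1 + 0.00945) = ln(3.8741); 12t = 1.3543/0.00940563 ≈ 143.9904.
t ≈ 11.9992 years.

12.0 years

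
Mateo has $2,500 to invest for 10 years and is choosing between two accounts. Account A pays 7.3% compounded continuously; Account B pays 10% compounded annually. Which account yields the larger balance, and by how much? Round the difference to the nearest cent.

A: e^(0.073·10) = e^0.73 ≈ 2.075080608, so 2,500 × 2.075080608 ≈ 5,187.7015.
B: (1 + 0.1)^10 ≈ 2.59374246, so 2,500 × 2.59374246 ≈ 6,484.3562.
Difference ≈ 1,296.6546 in favor of B.

Account B, by $1,296.65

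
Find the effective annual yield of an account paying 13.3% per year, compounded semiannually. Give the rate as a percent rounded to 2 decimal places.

One year is 2 periods at 0.0665 each: (1 + 0.0665)^2 ≈ 1.137422.
EAR = 1.137422 − 1 ≈ 13.74222%.

13.74%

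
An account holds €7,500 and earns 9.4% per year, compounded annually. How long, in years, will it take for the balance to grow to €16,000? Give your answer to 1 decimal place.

We need (1 + 0.094)^t = 2.1333, so t = ln 2.1333 / ln 1.094 ≈ 8.4337.

8.4 years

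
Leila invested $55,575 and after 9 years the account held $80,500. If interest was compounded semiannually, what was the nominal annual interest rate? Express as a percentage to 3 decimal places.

4.160%

(1 + r/2)^18 = 80,500/55,575 = 1.44849.
1 + r/2 = 1.44849^(1/18) ≈ 1.020798, so r/2 ≈ 0.020798.
r ≈ 2·0.020798 = 4.15960%.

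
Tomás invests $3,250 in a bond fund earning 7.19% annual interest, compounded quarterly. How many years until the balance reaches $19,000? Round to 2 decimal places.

We need (1 + 0.017975)^(4t) = 5.8462, so 4t = ln 5.8462 / ln 1.017975 ≈ 99.1158.
t ≈ 99.1158/4 = 24.7790 years.

24.78 years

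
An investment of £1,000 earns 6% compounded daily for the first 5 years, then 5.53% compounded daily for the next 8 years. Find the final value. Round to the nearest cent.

£2,100.85

Phase 1: 1,000·(1 + 0.06/365)^1825 ≈ 1,349.8255.
Phase 2: 1,349.8255·(1 + 0.0553/365)^2920 ≈ 2,100.8496.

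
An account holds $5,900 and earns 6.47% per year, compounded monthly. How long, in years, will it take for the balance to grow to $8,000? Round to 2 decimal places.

4.72 years

We need (1 + 0.00539167)^(12t) = 1.3559, so 12t = ln 1.3559 / ln 1.005392 ≈ 56.6261.
t ≈ 56.6261/12 = 4.7188 years.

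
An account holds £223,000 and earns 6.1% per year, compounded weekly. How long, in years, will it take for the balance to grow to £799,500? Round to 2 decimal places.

20.94 years

(1 + 0.00117308)^(52t) = 799,500/223,000 = 3.5852.
52t·ln(1 + 0.00117308) = ln(3.5852); 52t = 1.2768/0.00117239 ≈ 1089.0705.
t ≈ 20.9437 years.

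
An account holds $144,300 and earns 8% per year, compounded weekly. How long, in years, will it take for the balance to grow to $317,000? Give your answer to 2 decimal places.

(1 + 0.00153846)^(52t) = 317,000/144,300 = 2.1968.
52t·ln(1 + 0.00153846) = ln(2.1968); 52t = 0.78701/0.00153728 ≈ 511.9482.
t ≈ 9.8452 years.

9.85 years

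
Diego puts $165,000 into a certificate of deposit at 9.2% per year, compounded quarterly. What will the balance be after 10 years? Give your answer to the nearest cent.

Growth factor = (1 + 0.023)^40 ≈ 2.48327804267.
A ≈ 165,000 × 2.48327804267 ≈ 409,740.8770.

$409,740.88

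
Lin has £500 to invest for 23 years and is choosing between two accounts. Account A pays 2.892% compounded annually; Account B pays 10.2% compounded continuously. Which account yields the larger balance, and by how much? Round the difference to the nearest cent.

A: (1 + 0.02892)^23 ≈ 1.92653547, so 500 × 1.92653547 ≈ 963.2677.
B: e^(0.102·23) = e^2.346 ≈ 10.44371122, so 500 × 10.44371122 ≈ 5,221.8556.
Difference ≈ 4,258.5879 in favor of B.

Account B, by £4,258.59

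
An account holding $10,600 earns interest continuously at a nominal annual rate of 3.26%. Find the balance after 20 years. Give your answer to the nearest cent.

A = P·e^(rt) = 10,600·e^(0.0326·20) = 10,600·e^0.652.
e^0.652 ≈ 1.9193757443, so A ≈ 20,345.3829.

$20,345.38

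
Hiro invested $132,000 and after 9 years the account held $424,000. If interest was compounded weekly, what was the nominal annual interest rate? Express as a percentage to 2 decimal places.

12.98%

(1 + r/52)^468 = 424,000/132,000 = 3.21212.
1 + r/52 = 3.21212^(1/468) ≈ 1.002497, so r/52 ≈ 0.00249655.
r ≈ 52·0.00249655 = 12.98208%.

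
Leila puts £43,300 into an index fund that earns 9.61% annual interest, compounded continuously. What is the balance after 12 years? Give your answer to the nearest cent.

£137,188.05

A = P·e^(rt) = 43,300·e^(0.0961·12) = 43,300·e^1.1532.
e^1.1532 ≈ 3.16831531421, so A ≈ 137,188.0531.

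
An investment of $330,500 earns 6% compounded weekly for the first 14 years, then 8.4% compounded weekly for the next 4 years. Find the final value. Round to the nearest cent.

$1,070,468.12

Phase 1: 330,500·(1 + 0.06/52)^728 ≈ 765,188.6589.
Phase 2: 765,188.6589·(1 + 0.084/52)^208 ≈ 1,070,468.1163.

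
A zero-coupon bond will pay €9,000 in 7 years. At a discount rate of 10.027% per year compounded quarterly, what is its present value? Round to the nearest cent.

Growth factor = (1 + 0.0250675)^28 ≈ 2.000179635.
P = 9,000/2.000179635 ≈ 4,499.5959.

€4,499.60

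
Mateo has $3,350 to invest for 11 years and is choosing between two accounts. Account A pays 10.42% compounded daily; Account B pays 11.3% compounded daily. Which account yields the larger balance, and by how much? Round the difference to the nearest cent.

Account A growth factor: (1 + 0.1042/365)^4015 ≈ 3.1456999432; balance ≈ 10,538.0948.
Account B growth factor: (1 + 0.113/365)^4015 ≈ 3.4653291819; balance ≈ 11,608.8528.
Account B is larger by 1,070.7579.

Account B, by $1,070.76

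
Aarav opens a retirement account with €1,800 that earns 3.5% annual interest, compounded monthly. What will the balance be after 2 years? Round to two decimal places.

€1,930.32

Periodic rate = 3.5%/12 = 0.00291667; periods = 12·2 = 24.
A = 1,800·(1 + 0.035/12)^24 ≈ 1,800·1.072398914 ≈ 1,930.3180.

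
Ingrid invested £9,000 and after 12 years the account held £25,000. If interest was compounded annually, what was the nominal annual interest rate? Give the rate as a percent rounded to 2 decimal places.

The 12-period growth factor is 25,000/9,000 = 2.77778.
r = 2.77778^(1/12) − 1 ≈ 0.0888669, i.e. 8.88669%.

8.89%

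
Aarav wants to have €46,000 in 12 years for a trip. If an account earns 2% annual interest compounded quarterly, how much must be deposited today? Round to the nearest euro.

Growth factor = (1 + 0.005)^48 ≈ 1.2704891611.
P = 46,000/1.2704891611 ≈ 36,206.5269.

€36,207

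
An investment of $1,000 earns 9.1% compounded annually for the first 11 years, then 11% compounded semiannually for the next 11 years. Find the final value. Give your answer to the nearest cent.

Phase 1: 1,000·(1 + 0.091)^11 ≈ 2,606.5872.
Phase 2: 2,606.5872·(1 + 0.055)^22 ≈ 8,464.9884.

$8,464.99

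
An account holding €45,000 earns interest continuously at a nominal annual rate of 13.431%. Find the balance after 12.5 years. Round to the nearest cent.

A = P·e^(rt) = 45,000·e^(0.13431·12.5) = 45,000·e^1.678875.
e^1.678875 ≈ 5.35952311477, so A ≈ 241,178.5402.

€241,178.54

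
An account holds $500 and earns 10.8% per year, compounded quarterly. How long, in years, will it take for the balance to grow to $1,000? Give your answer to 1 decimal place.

(1 + 0.027)^(4t) = 1,000/500 = 2.
4t·ln(1 + 0.027) = ln(2); 4t = 0.69315/0.0266419 ≈ 26.0172.
t ≈ 6.5043 years.

6.5 years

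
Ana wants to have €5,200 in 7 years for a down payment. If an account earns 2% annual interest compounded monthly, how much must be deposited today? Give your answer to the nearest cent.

Periodic rate = 2%/12 = 0.00166667; 84 periods.
P = 5,200/(1 + 0.02/12)^84 ≈ 5,200/1.150139757 ≈ 4,521.1897.

€4,521.19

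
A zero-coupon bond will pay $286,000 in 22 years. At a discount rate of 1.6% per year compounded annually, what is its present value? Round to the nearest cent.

Growth factor = (1 + 0.016)^22 ≈ 1.41795214803.
P = 286,000/1.41795214803 ≈ 201,699.3312.

$201,699.33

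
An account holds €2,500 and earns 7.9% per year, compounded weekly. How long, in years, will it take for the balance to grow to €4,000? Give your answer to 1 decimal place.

6.0 years

We need (1 + 0.00151923)^(52t) = 1.6, so 52t = ln 1.6 / ln 1.001519 ≈ 309.6044.
t ≈ 309.6044/52 = 5.9539 years.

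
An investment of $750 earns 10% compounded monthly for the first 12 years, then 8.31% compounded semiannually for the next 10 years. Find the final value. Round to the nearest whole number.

Phase 1: 750·(1 + 0.1/12)^144 ≈ 2,477.7367.
Phase 2: 2,477.7367·(1 + 0.04155)^20 ≈ 5,593.1649.

$5,593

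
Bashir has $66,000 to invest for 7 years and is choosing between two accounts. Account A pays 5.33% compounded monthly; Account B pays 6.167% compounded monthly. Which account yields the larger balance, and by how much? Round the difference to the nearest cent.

A: (1 + 0.0533/12)^84 ≈ 1.4510302952, so 66,000 × 1.4510302952 ≈ 95,767.9995.
B: (1 + 0.06167/12)^84 ≈ 1.53815634774, so 66,000 × 1.53815634774 ≈ 101,518.3190.
Difference ≈ 5,750.3195 in favor of B.

Account B, by $5,750.32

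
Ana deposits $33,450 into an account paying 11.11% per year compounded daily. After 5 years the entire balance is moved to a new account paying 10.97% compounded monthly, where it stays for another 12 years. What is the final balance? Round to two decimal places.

$216,131.42

After 5 years at 11.11%: 33,450 × 1.74266486741 ≈ 58,292.1398.
Then 12 years at 10.97%: 58,292.1398 × 3.70772831829 ≈ 216,131.4175.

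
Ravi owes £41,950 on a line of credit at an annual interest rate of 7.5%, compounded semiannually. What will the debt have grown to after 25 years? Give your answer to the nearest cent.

£264,324.39

Periodic rate = 7.5%/2 = 0.0375; periods = 2·25 = 50.
A = 41,950·(1 + 0.0375)^50 ≈ 41,950·6.30093891321 ≈ 264,324.3874.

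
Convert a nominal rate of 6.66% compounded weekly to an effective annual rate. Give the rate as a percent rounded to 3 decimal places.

6.882%

One year is 52 periods at 0.00128077 each: (1 + 0.00128077)^52 ≈ 1.068822.
EAR = 1.068822 − 1 ≈ 6.88223%.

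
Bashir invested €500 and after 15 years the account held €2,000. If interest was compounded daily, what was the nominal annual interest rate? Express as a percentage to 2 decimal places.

(1 + r/365)^5475 = 2,000/500 = 4.
1 + r/365 = 4^(1/5475) ≈ 1.000253, so r/365 ≈ 0.000253237.
r ≈ 365·0.000253237 = 9.24313%.

9.24%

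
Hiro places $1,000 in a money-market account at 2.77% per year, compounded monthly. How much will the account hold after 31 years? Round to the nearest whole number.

Periodic rate = 2.77%/12 = 0.00230833; periods = 12·31 = 372.
A = 1,000·(1 + 0.0277/12)^372 ≈ 1,000·2.357756284 ≈ 2,357.7563.

$2,358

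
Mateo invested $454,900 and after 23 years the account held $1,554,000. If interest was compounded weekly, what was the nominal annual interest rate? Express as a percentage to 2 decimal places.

5.34%

(1 + r/52)^1196 = 1,554,000/454,900 = 3.41614.
1 + r/52 = 3.41614^(1/1196) ≈ 1.001028, so r/52 ≈ 0.00102771.
r ≈ 52·0.00102771 = 5.34409%.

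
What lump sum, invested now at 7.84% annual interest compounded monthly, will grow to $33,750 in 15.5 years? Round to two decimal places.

Periodic rate = 7.84%/12 = 0.00653333; 186 periods.
P = 33,750/(1 + 0.0784/12)^186 ≈ 33,750/3.3576709112 ≈ 10,051.6104.

$10,051.61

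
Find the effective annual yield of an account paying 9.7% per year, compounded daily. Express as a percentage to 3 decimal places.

EAR = (1 + 9.7%/365)^365 − 1 = (1 + 0.000265753)^365 − 1.
(1 + 0.000265753)^365 ≈ 1.101846, so EAR ≈ 10.18462%.

10.185%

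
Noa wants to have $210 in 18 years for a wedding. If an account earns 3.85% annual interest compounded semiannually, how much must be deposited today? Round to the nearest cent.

Periodic rate = 3.85%/2 = 0.01925; 36 periods.
P = 210/(1 + 0.01925)^36 ≈ 210/1.98657939 ≈ 105.7093.

$105.71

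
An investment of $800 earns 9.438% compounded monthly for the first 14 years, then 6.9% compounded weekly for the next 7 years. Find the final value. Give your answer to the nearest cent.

$4,834.06

Phase 1: 800·(1 + 0.007865)^168 ≈ 2,983.2325.
Phase 2: 2,983.2325·(1 + 0.069/52)^364 ≈ 4,834.0628.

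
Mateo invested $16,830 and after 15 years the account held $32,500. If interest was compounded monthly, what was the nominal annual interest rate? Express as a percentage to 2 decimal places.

4.40%

(1 + r/12)^180 = 32,500/16,830 = 1.93108.
1 + r/12 = 1.93108^(1/180) ≈ 1.003663, so r/12 ≈ 0.00366268.
r ≈ 12·0.00366268 = 4.39521%.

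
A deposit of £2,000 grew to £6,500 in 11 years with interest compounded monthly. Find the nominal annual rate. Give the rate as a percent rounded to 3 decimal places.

(1 + r/12)^132 = 6,500/2,000 = 3.25.
1 + r/12 = 3.25^(1/132) ≈ 1.008969, so r/12 ≈ 0.00896919.
r ≈ 12·0.00896919 = 10.76303%.

10.763%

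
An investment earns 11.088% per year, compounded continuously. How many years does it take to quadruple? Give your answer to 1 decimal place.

e^(0.11088t) = 4, so 0.11088t = ln 4 ≈ 1.3863.
t ≈ 1.3863/0.11088 ≈ 12.5027.

12.5 years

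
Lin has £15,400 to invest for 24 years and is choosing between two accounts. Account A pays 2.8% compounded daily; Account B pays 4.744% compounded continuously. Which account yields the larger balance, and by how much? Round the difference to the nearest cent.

Account B, by £17,928.22

Account A growth factor: (1 + 0.028/365)^8760 ≈ 1.9580992376; balance ≈ 30,154.7283.
Account B growth factor: e^(0.04744·24) = e^1.13856 ≈ 3.122269059; balance ≈ 48,082.9435.
Account B is larger by 17,928.2152.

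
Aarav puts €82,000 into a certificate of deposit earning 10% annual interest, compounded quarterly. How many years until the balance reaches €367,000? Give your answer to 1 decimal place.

15.2 years

We need (1 + 0.025)^(4t) = 4.4756, so 4t = ln 4.4756 / ln 1.025 ≈ 60.6919.
t ≈ 60.6919/4 = 15.1730 years.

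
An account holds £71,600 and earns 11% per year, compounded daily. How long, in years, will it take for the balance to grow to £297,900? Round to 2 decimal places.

We need (1 + 0.00030137)^(365t) = 4.1606, so 365t = ln 4.1606 / ln 1.000301 ≈ 4731.3211.
t ≈ 4731.3211/365 = 12.9625 years.

12.96 years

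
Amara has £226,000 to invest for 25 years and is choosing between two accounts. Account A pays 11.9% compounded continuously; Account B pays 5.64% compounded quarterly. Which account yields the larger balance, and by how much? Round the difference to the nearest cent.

A: e^(0.119·25) = e^2.975 ≈ 19.5896232496, so 226,000 × 19.5896232496 ≈ 4,427,254.8544.
B: (1 + 0.0141)^100 ≈ 4.05581625638, so 226,000 × 4.05581625638 ≈ 916,614.4739.
Difference ≈ 3,510,640.3805 in favor of A.

Account A, by £3,510,640.38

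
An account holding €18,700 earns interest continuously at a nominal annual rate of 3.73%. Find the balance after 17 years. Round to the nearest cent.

€35,255.57

A = P·e^(rt) = 18,700·e^(0.0373·17) = 18,700·e^0.6341.
e^0.6341 ≈ 1.8853245855, so A ≈ 35,255.5697.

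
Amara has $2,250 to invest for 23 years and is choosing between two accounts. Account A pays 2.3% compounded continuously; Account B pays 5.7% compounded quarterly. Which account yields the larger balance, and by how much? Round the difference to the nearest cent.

Account B, by $4,451.58

Account A growth factor: e^(0.023·23) = e^0.529 ≈ 1.697234225; balance ≈ 3,818.7770.
Account B growth factor: (1 + 0.01425)^92 ≈ 3.675712258; balance ≈ 8,270.3526.
Account B is larger by 4,451.5756.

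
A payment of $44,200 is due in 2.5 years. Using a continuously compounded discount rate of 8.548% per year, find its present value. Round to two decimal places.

P = A·e^(−rt) = 44,200·e^(−0.2137).
e^(−0.2137) ≈ 0.80759062587, so P ≈ 35,695.5057.

$35,695.51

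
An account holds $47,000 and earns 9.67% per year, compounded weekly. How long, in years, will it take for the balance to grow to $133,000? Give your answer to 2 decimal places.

10.77 years

We need (1 + 0.00185962)^(52t) = 2.8298, so 52t = ln 2.8298 / ln 1.00186 ≈ 559.8837.
t ≈ 559.8837/52 = 10.7670 years.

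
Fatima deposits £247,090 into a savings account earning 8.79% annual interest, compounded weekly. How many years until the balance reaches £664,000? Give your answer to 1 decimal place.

(1 + 0.00169038)^(52t) = 664,000/247,090 = 2.6873.
52t·ln(1 + 0.00169038) = ln(2.6873); 52t = 0.98853/0.00168896 ≈ 585.2897.
t ≈ 11.2556 years.

11.3 years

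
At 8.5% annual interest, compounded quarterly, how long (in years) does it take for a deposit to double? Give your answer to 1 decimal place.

(1 + 0.02125)^(4t) = 2.
4t = ln 2 / ln(1 + 0.02125) ≈ 0.69315/0.0210274 ≈ 32.9640.
t ≈ 8.2410.

8.2 years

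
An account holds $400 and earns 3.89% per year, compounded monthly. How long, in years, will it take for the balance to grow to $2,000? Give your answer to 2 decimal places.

41.44 years

(1 + 0.00324167)^(12t) = 2,000/400 = 5.
12t·ln(1 + 0.00324167) = ln(5); 12t = 1.6094/0.00323642 ≈ 497.2890.
t ≈ 41.4407 years.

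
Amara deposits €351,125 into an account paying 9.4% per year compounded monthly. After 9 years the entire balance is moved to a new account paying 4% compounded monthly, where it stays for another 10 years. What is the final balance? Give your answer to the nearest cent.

€1,215,828.24

Phase 1: 351,125·(1 + 0.094/12)^108 ≈ 815,536.3445.
Phase 2: 815,536.3445·(1 + 0.04/12)^120 ≈ 1,215,828.2361.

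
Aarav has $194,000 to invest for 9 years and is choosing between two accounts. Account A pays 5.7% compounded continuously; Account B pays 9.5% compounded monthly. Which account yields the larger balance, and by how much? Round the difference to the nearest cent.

Account A growth factor: e^(0.057·9) = e^0.513 ≈ 1.67029456984; balance ≈ 324,037.1465.
Account B growth factor: (1 + 0.095/12)^108 ≈ 2.34347151074; balance ≈ 454,633.4731.
Account B is larger by 130,596.3265.

Account B, by $130,596.33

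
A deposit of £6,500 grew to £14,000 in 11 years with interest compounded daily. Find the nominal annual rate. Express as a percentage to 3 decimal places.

The 4015-period growth factor is 14,000/6,500 = 2.15385.
r/365 = 2.15385^(1/4015) − 1 ≈ 0.000191115, so r ≈ 365·0.000191115 = 6.97571%.

6.976%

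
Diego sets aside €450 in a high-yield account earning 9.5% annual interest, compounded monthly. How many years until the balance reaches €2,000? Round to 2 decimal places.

(1 + 0.00791667)^(12t) = 2,000/450 = 4.4444.
12t·ln(1 + 0.00791667) = ln(4.4444); 12t = 1.4917/0.00788549 ≈ 189.1644.
t ≈ 15.7637 years.

15.76 years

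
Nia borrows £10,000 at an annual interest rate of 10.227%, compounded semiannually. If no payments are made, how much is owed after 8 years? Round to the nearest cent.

£22,209.36

Growth factor = (1 + 0.051135)^16 ≈ 2.2209355452.
A ≈ 10,000 × 2.2209355452 ≈ 22,209.3555.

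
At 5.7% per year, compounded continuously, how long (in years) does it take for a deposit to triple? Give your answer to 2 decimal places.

19.27 years

e^(0.057t) = 3, so 0.057t = ln 3 ≈ 1.0986.
t ≈ 1.0986/0.057 ≈ 19.2739.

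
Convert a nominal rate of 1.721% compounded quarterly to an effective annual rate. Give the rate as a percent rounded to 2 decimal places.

EAR = (1 + 1.721%/4)^4 − 1 = (1 + 0.0043025)^4 − 1.
(1 + 0.0043025)^4 ≈ 1.017321, so EAR ≈ 1.73214%.

1.73%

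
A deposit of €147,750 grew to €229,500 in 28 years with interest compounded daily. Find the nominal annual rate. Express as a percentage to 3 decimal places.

The 10220-period growth factor is 229,500/147,750 = 1.5533.
r/365 = 1.5533^(1/10220) − 1 ≈ 0.0000430911, so r ≈ 365·0.0000430911 = 1.57282%.

1.573%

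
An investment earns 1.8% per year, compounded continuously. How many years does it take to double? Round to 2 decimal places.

e^(0.018t) = 2, so 0.018t = ln 2 ≈ 0.69315.
t ≈ 0.69315/0.018 ≈ 38.5082.

38.51 years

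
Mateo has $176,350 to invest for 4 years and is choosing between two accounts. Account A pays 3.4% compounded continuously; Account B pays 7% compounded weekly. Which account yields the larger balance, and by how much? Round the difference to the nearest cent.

Account B, by $31,249.01

Account A growth factor: e^(0.034·4) = e^0.136 ≈ 1.14568189359; balance ≈ 202,041.0019.
Account B growth factor: (1 + 0.07/52)^208 ≈ 1.32288070027; balance ≈ 233,290.0115.
Account B is larger by 31,249.0096.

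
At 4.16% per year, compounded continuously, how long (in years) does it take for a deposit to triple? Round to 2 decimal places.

e^(0.0416t) = 3, so 0.0416t = ln 3 ≈ 1.0986.
t ≈ 1.0986/0.0416 ≈ 26.4089.

26.41 years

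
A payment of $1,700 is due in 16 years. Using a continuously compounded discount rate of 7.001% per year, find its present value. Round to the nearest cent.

$554.59

P = A·e^(−rt) = 1,700·e^(−1.12016).
e^(−1.12016) ≈ 0.326227594, so P ≈ 554.5869.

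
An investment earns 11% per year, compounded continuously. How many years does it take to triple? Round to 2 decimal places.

e^(0.11t) = 3, so 0.11t = ln 3 ≈ 1.0986.
t ≈ 1.0986/0.11 ≈ 9.9874.

9.99 years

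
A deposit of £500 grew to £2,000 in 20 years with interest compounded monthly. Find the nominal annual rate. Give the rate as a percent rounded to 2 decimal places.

The 240-period growth factor is 2,000/500 = 4.
r/12 = 4^(1/240) − 1 ≈ 0.00579294, so r ≈ 12·0.00579294 = 6.95153%.

6.95%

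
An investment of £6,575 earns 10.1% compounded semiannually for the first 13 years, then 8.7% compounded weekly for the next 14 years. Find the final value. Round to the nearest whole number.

£79,932

After 13 years at 10.1%: 6,575 × 3.5999583425 ≈ 23,669.7261.
Then 14 years at 8.7%: 23,669.7261 × 3.3769813921 ≈ 79,932.2246.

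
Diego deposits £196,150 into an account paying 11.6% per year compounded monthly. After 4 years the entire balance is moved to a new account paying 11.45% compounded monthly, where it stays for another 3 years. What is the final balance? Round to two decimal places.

Phase 1: 196,150·(1 + 0.116/12)^48 ≈ 311,267.0903.
Phase 2: 311,267.0903·(1 + 0.1145/12)^36 ≈ 438,133.1782.

£438,133.18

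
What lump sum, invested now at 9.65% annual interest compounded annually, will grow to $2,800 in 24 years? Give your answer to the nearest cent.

Annual rate = 9.65% = 0.0965; 24 periods.
P = 2,800/(1 + 0.0965)^24 ≈ 2,800/9.124461947 ≈ 306.8674.

$306.87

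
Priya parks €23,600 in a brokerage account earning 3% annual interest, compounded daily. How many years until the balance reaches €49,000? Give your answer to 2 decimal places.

24.35 years

(1 + 0.0000821918)^(365t) = 49,000/23,600 = 2.0763.
365t·ln(1 + 0.0000821918) = ln(2.0763); 365t = 0.73057/8.21884e-05 ≈ 8889.0106.
t ≈ 24.3535 years.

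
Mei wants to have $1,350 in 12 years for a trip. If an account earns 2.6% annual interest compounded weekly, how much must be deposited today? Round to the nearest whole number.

Periodic rate = 2.6%/52 = 0.0005; 624 periods.
P = 1,350/(1 + 0.0005)^624 ≈ 1,350/1.366048173 ≈ 988.2521.

$988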